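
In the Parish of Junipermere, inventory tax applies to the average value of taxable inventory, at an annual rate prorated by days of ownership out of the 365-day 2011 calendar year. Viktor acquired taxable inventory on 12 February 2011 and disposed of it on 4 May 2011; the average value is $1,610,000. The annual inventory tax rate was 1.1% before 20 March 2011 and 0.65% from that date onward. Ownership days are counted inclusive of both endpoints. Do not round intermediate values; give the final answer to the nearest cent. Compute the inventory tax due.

12 February – 19 March 2011: 36 days at 1.1% → $1,610,000 × 1.1% × 36/365 = $1,746.7397
20 March – 4 May 2011: 46 days at 0.65% → $1,610,000 × 0.65% × 46/365 = $1,318.8767
Total = $3,065.6164

$3,065.62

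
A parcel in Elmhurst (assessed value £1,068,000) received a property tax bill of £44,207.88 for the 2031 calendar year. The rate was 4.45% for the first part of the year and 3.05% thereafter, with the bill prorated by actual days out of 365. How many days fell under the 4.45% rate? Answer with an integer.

Let d = days at the first rate; then 365 − d days at the second rate.
£1,068,000 × [4.45%·d + 3.05%·(365−d)] / 365 = £44,207.88
Solving gives d = 284, so the new rate took effect on 12 Oct 2031.

284 days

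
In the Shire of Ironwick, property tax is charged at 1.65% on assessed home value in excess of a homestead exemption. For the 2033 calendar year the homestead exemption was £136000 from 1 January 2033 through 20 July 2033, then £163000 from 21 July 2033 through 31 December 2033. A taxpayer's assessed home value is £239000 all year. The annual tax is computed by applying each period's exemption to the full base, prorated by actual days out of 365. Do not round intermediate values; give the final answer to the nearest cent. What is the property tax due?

£1499.33

1 January – 20 July 2033: 201 days, exemption £136000 → (£239000 − £136000) × 1.65% × 201/365 = £935.8890
21 July – 31 December 2033: 164 days, exemption £163000 → (£239000 − £163000) × 1.65% × 164/365 = £563.4411
Total = £1499.3301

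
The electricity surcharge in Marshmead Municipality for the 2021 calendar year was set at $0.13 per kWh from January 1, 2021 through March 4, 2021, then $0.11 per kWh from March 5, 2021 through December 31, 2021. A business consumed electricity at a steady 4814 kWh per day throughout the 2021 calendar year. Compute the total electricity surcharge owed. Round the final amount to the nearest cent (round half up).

January 1 – March 4, 2021: 63 days × 4814 kWh/day = 303,282 kWh at $0.13/kWh → $39426.66
March 5 – December 31, 2021: 302 days × 4814 kWh/day = 1,453,828 kWh at $0.11/kWh → $159921.08

$199347.74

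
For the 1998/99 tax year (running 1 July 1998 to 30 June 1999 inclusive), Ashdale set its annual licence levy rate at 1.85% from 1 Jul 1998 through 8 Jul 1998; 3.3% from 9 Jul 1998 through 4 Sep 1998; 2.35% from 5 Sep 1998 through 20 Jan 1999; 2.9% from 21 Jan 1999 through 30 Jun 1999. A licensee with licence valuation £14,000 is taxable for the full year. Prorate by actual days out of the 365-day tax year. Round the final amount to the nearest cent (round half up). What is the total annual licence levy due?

1 Jul – 8 Jul 1998: 8 days at 1.85% → £14,000 × 1.85% × 8/365 = £5.6767
9 Jul – 4 Sep 1998: 58 days at 3.3% → £14,000 × 3.3% × 58/365 = £73.4137
5 Sep 1998 – 20 Jan 1999: 138 days at 2.35% → £14,000 × 2.35% × 138/365 = £124.3890
21 Jan – 30 Jun 1999: 161 days at 2.9% → £14,000 × 2.9% × 161/365 = £179.0849
Total = £382.5644

£382.56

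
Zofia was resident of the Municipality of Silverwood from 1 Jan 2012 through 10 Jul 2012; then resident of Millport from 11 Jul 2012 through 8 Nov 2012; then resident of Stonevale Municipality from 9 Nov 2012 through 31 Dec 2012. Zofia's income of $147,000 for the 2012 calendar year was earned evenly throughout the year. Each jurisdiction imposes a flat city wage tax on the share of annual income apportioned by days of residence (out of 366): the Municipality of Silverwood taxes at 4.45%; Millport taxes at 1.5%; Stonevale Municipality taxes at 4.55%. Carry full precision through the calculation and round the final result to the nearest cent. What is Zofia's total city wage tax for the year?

$5,129.14

The Municipality of Silverwood, 1 Jan – 10 Jul 2012: 192 days → $147,000 × 4.45% × 192/366 = $3,431.6066
Millport, 11 Jul – 8 Nov 2012: 121 days → $147,000 × 1.5% × 121/366 = $728.9754
Stonevale Municipality, 9 Nov – 31 Dec 2012: 53 days → $147,000 × 4.55% × 53/366 = $968.5533
Total = $5,129.1352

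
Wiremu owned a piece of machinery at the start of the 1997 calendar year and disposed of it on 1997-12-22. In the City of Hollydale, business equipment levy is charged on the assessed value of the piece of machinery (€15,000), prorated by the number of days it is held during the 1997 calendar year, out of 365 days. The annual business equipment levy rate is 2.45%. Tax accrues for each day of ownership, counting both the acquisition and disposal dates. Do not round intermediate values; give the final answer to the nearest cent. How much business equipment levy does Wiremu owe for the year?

€358.44

Days held (1997-01-01 to 1997-12-22): 356 out of 365
Tax = €15,000 × 2.45% × 356/365 = €358.4384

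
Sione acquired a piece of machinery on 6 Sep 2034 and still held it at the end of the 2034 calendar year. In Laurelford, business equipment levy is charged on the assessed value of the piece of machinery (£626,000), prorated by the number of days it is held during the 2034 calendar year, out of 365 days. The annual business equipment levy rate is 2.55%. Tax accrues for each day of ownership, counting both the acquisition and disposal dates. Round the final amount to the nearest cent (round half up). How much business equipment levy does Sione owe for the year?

£5,116.91

Days held (6 Sep – 31 Dec 2034): 117 out of 365
Tax = £626,000 × 2.55% × 117/365 = £5,116.9068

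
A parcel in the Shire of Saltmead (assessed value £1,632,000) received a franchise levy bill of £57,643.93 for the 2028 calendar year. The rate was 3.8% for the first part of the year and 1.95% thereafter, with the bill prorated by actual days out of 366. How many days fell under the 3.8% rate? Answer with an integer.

Let d = days at the first rate; then 366 − d days at the second rate.
£1,632,000 × [3.8%·d + 1.95%·(366−d)] / 366 = £57,643.93
Solving gives d = 313, so the new rate took effect on 9 November 2028.

313 days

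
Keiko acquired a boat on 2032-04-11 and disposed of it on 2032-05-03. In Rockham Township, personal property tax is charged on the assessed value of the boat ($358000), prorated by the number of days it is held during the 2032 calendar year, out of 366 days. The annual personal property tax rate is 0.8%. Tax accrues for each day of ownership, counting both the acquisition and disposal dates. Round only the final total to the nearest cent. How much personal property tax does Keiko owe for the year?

Days held (2032-04-11 to 2032-05-03): 23 out of 366
Tax = $358000 × 0.8% × 23/366 = $179.9781

$179.98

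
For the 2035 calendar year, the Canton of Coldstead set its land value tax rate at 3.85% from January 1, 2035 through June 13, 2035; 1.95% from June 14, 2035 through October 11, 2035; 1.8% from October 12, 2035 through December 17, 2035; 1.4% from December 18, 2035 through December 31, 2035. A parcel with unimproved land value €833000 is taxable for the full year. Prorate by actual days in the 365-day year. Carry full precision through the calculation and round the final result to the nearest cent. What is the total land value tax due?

January 1 – June 13, 2035: 164 days at 3.85% → €833000 × 3.85% × 164/365 = €14409.7589
June 14 – October 11, 2035: 120 days at 1.95% → €833000 × 1.95% × 120/365 = €5340.3288
October 12 – December 17, 2035: 67 days at 1.8% → €833000 × 1.8% × 67/365 = €2752.3233
December 18 – December 31, 2035: 14 days at 1.4% → €833000 × 1.4% × 14/365 = €447.3096
Total = €22949.7205

€22949.72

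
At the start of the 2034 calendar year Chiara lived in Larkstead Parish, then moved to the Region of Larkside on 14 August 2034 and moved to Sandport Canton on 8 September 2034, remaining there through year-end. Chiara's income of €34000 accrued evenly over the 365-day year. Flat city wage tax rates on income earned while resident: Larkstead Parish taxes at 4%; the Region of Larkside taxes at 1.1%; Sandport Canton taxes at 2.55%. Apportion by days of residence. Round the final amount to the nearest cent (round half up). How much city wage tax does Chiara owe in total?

€1137.14

Larkstead Parish, 1 January – 13 August 2034: 225 days → €34000 × 4% × 225/365 = €838.3562
The Region of Larkside, 14 August – 7 September 2034: 25 days → €34000 × 1.1% × 25/365 = €25.6164
Sandport Canton, 8 September – 31 December 2034: 115 days → €34000 × 2.55% × 115/365 = €273.1644
Total = €1137.1370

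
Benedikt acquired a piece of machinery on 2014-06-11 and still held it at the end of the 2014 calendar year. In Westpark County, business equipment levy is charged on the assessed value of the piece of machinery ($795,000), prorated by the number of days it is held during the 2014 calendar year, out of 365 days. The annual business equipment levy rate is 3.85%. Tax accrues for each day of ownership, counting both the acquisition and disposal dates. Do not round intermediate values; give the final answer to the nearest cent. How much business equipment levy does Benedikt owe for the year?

$17,106.66

Days held (2014-06-11 to 2014-12-31): 204 out of 365
Tax = $795,000 × 3.85% × 204/365 = $17,106.6575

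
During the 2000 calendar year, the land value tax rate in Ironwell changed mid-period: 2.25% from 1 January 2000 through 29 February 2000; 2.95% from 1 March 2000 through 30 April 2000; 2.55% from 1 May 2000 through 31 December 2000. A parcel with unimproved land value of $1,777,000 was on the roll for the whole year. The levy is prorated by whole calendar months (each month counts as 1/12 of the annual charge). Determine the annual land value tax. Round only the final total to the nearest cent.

1 January – 29 February 2000: 2 months at 2.25% → $1,777,000 × 2.25% × 2/12 = $6,663.7500
1 March – 30 April 2000: 2 months at 2.95% → $1,777,000 × 2.95% × 2/12 = $8,736.9167
1 May – 31 December 2000: 8 months at 2.55% → $1,777,000 × 2.55% × 8/12 = $30,209.0000
Total = $45,609.6667

$45,609.67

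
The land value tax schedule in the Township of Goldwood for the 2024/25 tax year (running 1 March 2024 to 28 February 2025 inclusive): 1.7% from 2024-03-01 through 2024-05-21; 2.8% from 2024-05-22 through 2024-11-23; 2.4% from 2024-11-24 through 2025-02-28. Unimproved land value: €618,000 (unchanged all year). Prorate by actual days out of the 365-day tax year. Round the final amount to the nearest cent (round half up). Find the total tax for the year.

€15,119.84

2024-03-01 to 2024-05-21: 82 days at 1.7% → €618,000 × 1.7% × 82/365 = €2,360.2521
2024-05-22 to 2024-11-23: 186 days at 2.8% → €618,000 × 2.8% × 186/365 = €8,817.9288
2024-11-24 to 2025-02-28: 97 days at 2.4% → €618,000 × 2.4% × 97/365 = €3,941.6548
Total = €15,119.8356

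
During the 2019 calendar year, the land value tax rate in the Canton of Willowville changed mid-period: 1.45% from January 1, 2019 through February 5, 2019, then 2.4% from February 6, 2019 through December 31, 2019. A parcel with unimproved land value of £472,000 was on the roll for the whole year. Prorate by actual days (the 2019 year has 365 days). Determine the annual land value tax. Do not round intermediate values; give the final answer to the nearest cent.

January 1 – February 5, 2019: 36 days at 1.45% → £472,000 × 1.45% × 36/365 = £675.0247
February 6 – December 31, 2019: 329 days at 2.4% → £472,000 × 2.4% × 329/365 = £10,210.7178
Total = £10,885.7425

£10,885.74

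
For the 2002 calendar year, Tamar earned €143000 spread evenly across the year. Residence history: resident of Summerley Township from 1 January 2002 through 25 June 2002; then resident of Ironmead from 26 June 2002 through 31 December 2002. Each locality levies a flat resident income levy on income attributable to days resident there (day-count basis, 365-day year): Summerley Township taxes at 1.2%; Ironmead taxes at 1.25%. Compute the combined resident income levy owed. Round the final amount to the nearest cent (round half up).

Summerley Township, 1 January – 25 June 2002: 176 days → €143000 × 1.2% × 176/365 = €827.4411
Ironmead, 26 June – 31 December 2002: 189 days → €143000 × 1.25% × 189/365 = €925.5822
Total = €1753.0233

€1753.02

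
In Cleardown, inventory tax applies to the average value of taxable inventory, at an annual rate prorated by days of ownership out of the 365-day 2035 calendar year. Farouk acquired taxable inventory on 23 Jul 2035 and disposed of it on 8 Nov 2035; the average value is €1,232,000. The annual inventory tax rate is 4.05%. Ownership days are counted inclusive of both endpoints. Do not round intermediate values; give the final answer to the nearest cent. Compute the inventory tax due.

Days held (23 Jul – 8 Nov 2035): 109 out of 365
Tax = €1,232,000 × 4.05% × 109/365 = €14,900.4493

€14,900.45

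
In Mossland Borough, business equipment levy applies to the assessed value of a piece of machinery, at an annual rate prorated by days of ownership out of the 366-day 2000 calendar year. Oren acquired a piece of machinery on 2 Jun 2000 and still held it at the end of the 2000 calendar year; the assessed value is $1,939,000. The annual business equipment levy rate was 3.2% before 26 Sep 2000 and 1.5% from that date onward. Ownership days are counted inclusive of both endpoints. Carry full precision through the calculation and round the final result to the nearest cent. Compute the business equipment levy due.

$27,373.81

2 Jun – 25 Sep 2000: 116 days at 3.2% → $1,939,000 × 3.2% × 116/366 = $19,665.4863
26 Sep – 31 Dec 2000: 97 days at 1.5% → $1,939,000 × 1.5% × 97/366 = $7,708.3197
Total = $27,373.8060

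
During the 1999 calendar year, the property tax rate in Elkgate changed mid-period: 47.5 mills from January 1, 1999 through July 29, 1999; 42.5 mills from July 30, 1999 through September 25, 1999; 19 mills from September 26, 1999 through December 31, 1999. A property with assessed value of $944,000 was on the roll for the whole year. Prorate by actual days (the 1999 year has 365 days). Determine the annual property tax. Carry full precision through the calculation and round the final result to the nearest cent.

January 1 – July 29, 1999: 210 days at 47.5 mills → $944,000 × 4.75% × 210/365 = $25,798.3562
July 30 – September 25, 1999: 58 days at 42.5 mills → $944,000 × 4.25% × 58/365 = $6,375.2329
September 26 – December 31, 1999: 97 days at 19 mills → $944,000 × 1.9% × 97/365 = $4,766.5534
Total = $36,940.1425

$36,940.14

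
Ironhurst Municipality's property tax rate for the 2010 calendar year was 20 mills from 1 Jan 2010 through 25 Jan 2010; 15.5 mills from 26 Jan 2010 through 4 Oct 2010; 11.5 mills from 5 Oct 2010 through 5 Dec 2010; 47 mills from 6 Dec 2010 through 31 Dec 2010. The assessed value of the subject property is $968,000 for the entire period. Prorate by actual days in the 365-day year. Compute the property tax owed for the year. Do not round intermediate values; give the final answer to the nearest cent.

$16,816.68

1 Jan – 25 Jan 2010: 25 days at 20 mills → $968,000 × 2% × 25/365 = $1,326.0274
26 Jan – 4 Oct 2010: 252 days at 15.5 mills → $968,000 × 1.55% × 252/365 = $10,358.9260
5 Oct – 5 Dec 2010: 62 days at 11.5 mills → $968,000 × 1.15% × 62/365 = $1,890.9151
6 Dec – 31 Dec 2010: 26 days at 47 mills → $968,000 × 4.7% × 26/365 = $3,240.8110
Total = $16,816.6795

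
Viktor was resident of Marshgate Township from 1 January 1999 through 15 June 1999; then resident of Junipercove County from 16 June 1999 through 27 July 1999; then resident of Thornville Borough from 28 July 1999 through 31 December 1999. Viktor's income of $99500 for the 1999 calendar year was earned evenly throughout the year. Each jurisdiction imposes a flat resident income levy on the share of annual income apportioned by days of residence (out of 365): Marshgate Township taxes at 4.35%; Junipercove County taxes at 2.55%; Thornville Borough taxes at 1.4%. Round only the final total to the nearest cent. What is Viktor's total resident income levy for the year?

$2859.60

Marshgate Township, 1 January – 15 June 1999: 166 days → $99500 × 4.35% × 166/365 = $1968.4644
Junipercove County, 16 June – 27 July 1999: 42 days → $99500 × 2.55% × 42/365 = $291.9575
Thornville Borough, 28 July – 31 December 1999: 157 days → $99500 × 1.4% × 157/365 = $599.1808
Total = $2859.6027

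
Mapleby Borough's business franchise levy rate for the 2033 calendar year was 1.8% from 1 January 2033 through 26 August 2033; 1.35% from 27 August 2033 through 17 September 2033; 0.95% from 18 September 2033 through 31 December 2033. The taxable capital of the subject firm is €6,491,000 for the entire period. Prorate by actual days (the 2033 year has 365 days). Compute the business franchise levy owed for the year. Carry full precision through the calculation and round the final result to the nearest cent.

€99,205.60

1 January – 26 August 2033: 238 days at 1.8% → €6,491,000 × 1.8% × 238/365 = €76,184.7781
27 August – 17 September 2033: 22 days at 1.35% → €6,491,000 × 1.35% × 22/365 = €5,281.7178
18 September – 31 December 2033: 105 days at 0.95% → €6,491,000 × 0.95% × 105/365 = €17,739.1027
Total = €99,205.5986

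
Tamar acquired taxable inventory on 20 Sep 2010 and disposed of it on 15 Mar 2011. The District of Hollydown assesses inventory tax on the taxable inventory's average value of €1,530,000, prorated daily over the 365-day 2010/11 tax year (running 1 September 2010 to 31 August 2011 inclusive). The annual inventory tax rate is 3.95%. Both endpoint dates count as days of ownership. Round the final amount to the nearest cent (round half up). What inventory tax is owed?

€29,306.84

Days held (20 Sep 2010 – 15 Mar 2011): 177 out of 365
Tax = €1,530,000 × 3.95% × 177/365 = €29,306.8356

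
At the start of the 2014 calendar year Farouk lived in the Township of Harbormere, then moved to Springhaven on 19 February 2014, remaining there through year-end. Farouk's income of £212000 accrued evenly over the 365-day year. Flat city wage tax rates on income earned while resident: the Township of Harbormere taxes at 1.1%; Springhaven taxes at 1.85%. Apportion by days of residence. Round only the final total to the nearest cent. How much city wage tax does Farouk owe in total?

The Township of Harbormere, 1 January – 18 February 2014: 49 days → £212000 × 1.1% × 49/365 = £313.0630
Springhaven, 19 February – 31 December 2014: 316 days → £212000 × 1.85% × 316/365 = £3395.4849
Total = £3708.5479

£3708.55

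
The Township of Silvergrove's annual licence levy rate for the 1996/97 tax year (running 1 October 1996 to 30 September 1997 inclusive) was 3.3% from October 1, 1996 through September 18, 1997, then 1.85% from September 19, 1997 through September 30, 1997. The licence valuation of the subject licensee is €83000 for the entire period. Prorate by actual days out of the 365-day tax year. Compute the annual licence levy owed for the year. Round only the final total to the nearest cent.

October 1, 1996 – September 18, 1997: 353 days at 3.3% → €83000 × 3.3% × 353/365 = €2648.9507
September 19 – September 30, 1997: 12 days at 1.85% → €83000 × 1.85% × 12/365 = €50.4822
Total = €2699.4329

€2699.43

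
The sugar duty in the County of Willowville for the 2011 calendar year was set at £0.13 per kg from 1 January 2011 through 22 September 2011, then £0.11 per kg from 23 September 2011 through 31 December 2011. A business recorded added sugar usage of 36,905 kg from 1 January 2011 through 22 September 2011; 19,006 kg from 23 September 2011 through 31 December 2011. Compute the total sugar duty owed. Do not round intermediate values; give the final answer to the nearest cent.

£6888.31

1 January – 22 September 2011: 36,905 kg at £0.13/kg → £4797.65
23 September – 31 December 2011: 19,006 kg at £0.11/kg → £2090.66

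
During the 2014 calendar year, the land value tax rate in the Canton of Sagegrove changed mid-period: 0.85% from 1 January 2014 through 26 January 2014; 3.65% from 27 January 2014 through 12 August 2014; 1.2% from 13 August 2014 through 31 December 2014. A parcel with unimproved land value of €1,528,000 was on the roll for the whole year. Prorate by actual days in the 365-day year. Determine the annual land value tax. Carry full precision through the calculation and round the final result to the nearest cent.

1 January – 26 January 2014: 26 days at 0.85% → €1,528,000 × 0.85% × 26/365 = €925.1726
27 January – 12 August 2014: 198 days at 3.65% → €1,528,000 × 3.65% × 198/365 = €30,254.4000
13 August – 31 December 2014: 141 days at 1.2% → €1,528,000 × 1.2% × 141/365 = €7,083.2219
Total = €38,262.7945

€38,262.79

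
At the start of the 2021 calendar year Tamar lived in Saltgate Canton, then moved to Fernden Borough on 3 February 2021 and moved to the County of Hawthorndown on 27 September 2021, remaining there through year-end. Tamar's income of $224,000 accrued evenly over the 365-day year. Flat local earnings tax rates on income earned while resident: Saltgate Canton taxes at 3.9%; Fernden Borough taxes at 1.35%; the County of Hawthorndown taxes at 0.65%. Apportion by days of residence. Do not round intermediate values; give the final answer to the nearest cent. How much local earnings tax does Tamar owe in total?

$3,128.02

Saltgate Canton, 1 January – 2 February 2021: 33 days → $224,000 × 3.9% × 33/365 = $789.8301
Fernden Borough, 3 February – 26 September 2021: 236 days → $224,000 × 1.35% × 236/365 = $1,955.2438
The County of Hawthorndown, 27 September – 31 December 2021: 96 days → $224,000 × 0.65% × 96/365 = $382.9479
Total = $3,128.0219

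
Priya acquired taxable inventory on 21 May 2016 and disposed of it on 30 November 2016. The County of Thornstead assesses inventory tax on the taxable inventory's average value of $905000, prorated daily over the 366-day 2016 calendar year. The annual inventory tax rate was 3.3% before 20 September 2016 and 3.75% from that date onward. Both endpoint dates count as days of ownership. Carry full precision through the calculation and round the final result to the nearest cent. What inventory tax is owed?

21 May – 19 September 2016: 122 days at 3.3% → $905000 × 3.3% × 122/366 = $9955.0000
20 September – 30 November 2016: 72 days at 3.75% → $905000 × 3.75% × 72/366 = $6676.2295
Total = $16631.2295

$16631.23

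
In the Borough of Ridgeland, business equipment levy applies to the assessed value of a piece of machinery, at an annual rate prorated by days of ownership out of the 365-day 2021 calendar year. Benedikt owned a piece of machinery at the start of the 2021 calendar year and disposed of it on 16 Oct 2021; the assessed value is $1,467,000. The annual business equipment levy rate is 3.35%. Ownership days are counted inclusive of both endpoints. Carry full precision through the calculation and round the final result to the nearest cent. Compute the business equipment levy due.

Days held (1 Jan – 16 Oct 2021): 289 out of 365
Tax = $1,467,000 × 3.35% × 289/365 = $38,911.6726

$38,911.67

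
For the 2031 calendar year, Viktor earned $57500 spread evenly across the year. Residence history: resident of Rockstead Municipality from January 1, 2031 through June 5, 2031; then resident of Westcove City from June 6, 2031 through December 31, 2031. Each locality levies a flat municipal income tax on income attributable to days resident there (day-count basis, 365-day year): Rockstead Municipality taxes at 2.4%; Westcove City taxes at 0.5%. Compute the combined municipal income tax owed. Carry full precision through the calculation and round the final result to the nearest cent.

Rockstead Municipality, January 1 – June 5, 2031: 156 days → $57500 × 2.4% × 156/365 = $589.8082
Westcove City, June 6 – December 31, 2031: 209 days → $57500 × 0.5% × 209/365 = $164.6233
Total = $754.4315

$754.43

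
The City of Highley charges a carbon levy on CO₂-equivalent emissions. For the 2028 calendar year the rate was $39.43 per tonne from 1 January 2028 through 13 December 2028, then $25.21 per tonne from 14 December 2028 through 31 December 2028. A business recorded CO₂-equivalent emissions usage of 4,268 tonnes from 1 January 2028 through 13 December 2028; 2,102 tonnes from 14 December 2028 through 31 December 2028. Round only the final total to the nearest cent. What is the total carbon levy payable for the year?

1 January – 13 December 2028: 4,268 tonnes at $39.43/tonne → $168,287.24
14 December – 31 December 2028: 2,102 tonnes at $25.21/tonne → $52,991.42

$221,278.66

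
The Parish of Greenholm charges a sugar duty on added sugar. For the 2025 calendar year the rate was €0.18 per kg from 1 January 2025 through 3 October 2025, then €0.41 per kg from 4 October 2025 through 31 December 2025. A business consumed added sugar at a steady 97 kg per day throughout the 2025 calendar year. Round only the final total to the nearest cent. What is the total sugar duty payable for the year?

1 January – 3 October 2025: 276 days × 97 kg/day = 26,772 kg at €0.18/kg → €4,818.96
4 October – 31 December 2025: 89 days × 97 kg/day = 8,633 kg at €0.41/kg → €3,539.53

€8,358.49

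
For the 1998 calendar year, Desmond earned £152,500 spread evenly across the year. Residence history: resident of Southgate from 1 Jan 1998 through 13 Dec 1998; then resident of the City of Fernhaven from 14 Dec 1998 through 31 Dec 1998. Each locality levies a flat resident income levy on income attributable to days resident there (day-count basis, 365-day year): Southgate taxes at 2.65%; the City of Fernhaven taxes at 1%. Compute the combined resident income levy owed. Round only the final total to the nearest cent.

£3,917.16

Southgate, 1 Jan – 13 Dec 1998: 347 days → £152,500 × 2.65% × 347/365 = £3,841.9555
The City of Fernhaven, 14 Dec – 31 Dec 1998: 18 days → £152,500 × 1% × 18/365 = £75.2055
Total = £3,917.1610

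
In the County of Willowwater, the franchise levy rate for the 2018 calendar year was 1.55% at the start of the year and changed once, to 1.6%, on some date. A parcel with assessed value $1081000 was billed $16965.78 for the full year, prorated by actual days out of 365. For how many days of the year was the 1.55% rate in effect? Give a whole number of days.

223 days

Let d = days at the first rate; then 365 − d days at the second rate.
$1081000 × [1.55%·d + 1.6%·(365−d)] / 365 = $16965.78
Solving gives d = 223, so the new rate took effect on 12 August 2018.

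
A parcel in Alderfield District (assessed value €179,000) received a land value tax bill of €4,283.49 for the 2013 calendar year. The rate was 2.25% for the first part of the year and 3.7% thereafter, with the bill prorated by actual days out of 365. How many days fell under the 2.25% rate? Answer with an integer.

Let d = days at the first rate; then 365 − d days at the second rate.
€179,000 × [2.25%·d + 3.7%·(365−d)] / 365 = €4,283.49
Solving gives d = 329, so the new rate took effect on November 26, 2013.

329 days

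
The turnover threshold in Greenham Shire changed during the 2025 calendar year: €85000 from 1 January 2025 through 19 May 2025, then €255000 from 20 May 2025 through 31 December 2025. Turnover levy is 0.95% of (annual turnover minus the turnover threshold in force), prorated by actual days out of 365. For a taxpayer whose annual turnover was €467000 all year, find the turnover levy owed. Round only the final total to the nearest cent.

€2629.03

1 January – 19 May 2025: 139 days, exemption €85000 → (€467000 − €85000) × 0.95% × 139/365 = €1382.0027
20 May – 31 December 2025: 226 days, exemption €255000 → (€467000 − €255000) × 0.95% × 226/365 = €1247.0247
Total = €2629.0274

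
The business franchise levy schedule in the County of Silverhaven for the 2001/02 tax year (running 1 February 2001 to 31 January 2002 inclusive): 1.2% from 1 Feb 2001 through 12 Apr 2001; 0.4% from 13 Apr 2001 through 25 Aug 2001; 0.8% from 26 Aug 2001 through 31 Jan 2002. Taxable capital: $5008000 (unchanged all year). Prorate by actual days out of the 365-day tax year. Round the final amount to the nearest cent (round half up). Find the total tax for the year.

$36551.54

1 Feb – 12 Apr 2001: 71 days at 1.2% → $5008000 × 1.2% × 71/365 = $11689.9068
13 Apr – 25 Aug 2001: 135 days at 0.4% → $5008000 × 0.4% × 135/365 = $7409.0959
26 Aug 2001 – 31 Jan 2002: 159 days at 0.8% → $5008000 × 0.8% × 159/365 = $17452.5370
Total = $36551.5397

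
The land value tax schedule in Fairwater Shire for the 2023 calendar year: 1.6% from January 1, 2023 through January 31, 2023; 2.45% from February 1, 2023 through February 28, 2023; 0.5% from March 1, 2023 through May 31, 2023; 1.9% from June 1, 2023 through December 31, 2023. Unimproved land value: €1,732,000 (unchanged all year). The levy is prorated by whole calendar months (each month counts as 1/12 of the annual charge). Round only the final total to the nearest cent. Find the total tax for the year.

January 1 – January 31, 2023: 1 month at 1.6% → €1,732,000 × 1.6% × 1/12 = €2,309.3333
February 1 – February 28, 2023: 1 month at 2.45% → €1,732,000 × 2.45% × 1/12 = €3,536.1667
March 1 – May 31, 2023: 3 months at 0.5% → €1,732,000 × 0.5% × 3/12 = €2,165.0000
June 1 – December 31, 2023: 7 months at 1.9% → €1,732,000 × 1.9% × 7/12 = €19,196.3333
Total = €27,206.8333

€27,206.83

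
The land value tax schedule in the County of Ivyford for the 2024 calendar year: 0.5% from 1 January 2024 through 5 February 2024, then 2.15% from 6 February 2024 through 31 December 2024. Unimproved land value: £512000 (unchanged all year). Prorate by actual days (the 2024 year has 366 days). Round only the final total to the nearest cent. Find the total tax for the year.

1 January – 5 February 2024: 36 days at 0.5% → £512000 × 0.5% × 36/366 = £251.8033
6 February – 31 December 2024: 330 days at 2.15% → £512000 × 2.15% × 330/366 = £9925.2459
Total = £10177.0492

£10177.05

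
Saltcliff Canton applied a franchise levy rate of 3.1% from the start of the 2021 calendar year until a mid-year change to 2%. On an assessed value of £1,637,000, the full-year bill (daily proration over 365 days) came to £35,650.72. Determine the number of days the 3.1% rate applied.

Let d = days at the first rate; then 365 − d days at the second rate.
£1,637,000 × [3.1%·d + 2%·(365−d)] / 365 = £35,650.72
Solving gives d = 59, so the new rate took effect on March 1, 2021.

59 days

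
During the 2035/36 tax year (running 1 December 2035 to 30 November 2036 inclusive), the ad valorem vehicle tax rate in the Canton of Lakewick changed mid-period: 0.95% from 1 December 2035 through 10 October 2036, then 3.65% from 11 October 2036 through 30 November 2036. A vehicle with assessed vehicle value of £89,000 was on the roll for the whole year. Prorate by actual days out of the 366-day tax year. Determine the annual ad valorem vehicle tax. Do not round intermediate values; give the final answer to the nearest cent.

£1,180.34

1 December 2035 – 10 October 2036: 315 days at 0.95% → £89,000 × 0.95% × 315/366 = £727.6844
11 October – 30 November 2036: 51 days at 3.65% → £89,000 × 3.65% × 51/366 = £452.6598
Total = £1,180.3443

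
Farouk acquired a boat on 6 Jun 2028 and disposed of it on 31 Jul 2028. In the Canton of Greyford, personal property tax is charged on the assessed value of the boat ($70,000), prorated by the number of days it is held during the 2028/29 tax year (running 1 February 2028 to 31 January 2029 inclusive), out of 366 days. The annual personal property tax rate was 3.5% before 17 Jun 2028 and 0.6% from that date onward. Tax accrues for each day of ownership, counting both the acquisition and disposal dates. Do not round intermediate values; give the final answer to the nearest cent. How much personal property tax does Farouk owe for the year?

$125.27

6 Jun – 16 Jun 2028: 11 days at 3.5% → $70,000 × 3.5% × 11/366 = $73.6339
17 Jun – 31 Jul 2028: 45 days at 0.6% → $70,000 × 0.6% × 45/366 = $51.6393
Total = $125.2732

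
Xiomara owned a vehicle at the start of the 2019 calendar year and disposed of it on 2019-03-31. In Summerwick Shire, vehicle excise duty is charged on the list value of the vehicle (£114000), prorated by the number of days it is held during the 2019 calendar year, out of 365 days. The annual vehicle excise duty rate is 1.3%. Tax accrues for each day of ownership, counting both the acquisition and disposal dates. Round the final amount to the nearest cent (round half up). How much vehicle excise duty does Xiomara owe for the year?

Days held (2019-01-01 to 2019-03-31): 90 out of 365
Tax = £114000 × 1.3% × 90/365 = £365.4247

£365.42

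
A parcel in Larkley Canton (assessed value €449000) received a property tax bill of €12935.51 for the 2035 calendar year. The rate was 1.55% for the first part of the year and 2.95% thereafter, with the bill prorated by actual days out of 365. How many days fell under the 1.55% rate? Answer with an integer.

Let d = days at the first rate; then 365 − d days at the second rate.
€449000 × [1.55%·d + 2.95%·(365−d)] / 365 = €12935.51
Solving gives d = 18, so the new rate took effect on 19 January 2035.

18 days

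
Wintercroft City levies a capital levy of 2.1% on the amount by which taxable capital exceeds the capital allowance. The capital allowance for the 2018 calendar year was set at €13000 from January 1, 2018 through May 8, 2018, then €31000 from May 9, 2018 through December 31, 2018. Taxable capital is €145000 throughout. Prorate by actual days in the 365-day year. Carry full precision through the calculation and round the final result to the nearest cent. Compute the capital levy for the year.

€2526.56

January 1 – May 8, 2018: 128 days, exemption €13000 → (€145000 − €13000) × 2.1% × 128/365 = €972.0986
May 9 – December 31, 2018: 237 days, exemption €31000 → (€145000 − €31000) × 2.1% × 237/365 = €1554.4603
Total = €2526.5589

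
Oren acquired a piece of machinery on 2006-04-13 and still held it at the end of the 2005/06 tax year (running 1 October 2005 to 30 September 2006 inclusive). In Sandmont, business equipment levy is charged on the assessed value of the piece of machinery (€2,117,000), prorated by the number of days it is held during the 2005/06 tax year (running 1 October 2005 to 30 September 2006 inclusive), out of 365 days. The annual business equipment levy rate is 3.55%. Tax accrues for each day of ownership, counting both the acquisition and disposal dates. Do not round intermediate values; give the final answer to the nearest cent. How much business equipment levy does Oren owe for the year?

Days held (2006-04-13 to 2006-09-30): 171 out of 365
Tax = €2,117,000 × 3.55% × 171/365 = €35,208.9000

€35,208.90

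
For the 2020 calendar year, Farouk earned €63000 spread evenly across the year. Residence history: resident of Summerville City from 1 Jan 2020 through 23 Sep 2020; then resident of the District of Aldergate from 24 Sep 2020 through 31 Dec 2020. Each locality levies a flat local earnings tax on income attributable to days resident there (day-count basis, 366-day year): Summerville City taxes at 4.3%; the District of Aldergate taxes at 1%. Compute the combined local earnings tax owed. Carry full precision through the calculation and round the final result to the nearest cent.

€2146.65

Summerville City, 1 Jan – 23 Sep 2020: 267 days → €63000 × 4.3% × 267/366 = €1976.2377
The District of Aldergate, 24 Sep – 31 Dec 2020: 99 days → €63000 × 1% × 99/366 = €170.4098
Total = €2146.6475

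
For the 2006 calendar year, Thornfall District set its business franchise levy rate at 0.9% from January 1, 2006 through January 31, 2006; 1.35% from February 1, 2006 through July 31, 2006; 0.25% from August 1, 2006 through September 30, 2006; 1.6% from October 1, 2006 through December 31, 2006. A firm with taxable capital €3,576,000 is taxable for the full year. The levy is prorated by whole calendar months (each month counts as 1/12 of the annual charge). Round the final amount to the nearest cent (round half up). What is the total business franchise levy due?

€42,614.00

January 1 – January 31, 2006: 1 month at 0.9% → €3,576,000 × 0.9% × 1/12 = €2,682.0000
February 1 – July 31, 2006: 6 months at 1.35% → €3,576,000 × 1.35% × 6/12 = €24,138.0000
August 1 – September 30, 2006: 2 months at 0.25% → €3,576,000 × 0.25% × 2/12 = €1,490.0000
October 1 – December 31, 2006: 3 months at 1.6% → €3,576,000 × 1.6% × 3/12 = €14,304.0000
Total = €42,614.0000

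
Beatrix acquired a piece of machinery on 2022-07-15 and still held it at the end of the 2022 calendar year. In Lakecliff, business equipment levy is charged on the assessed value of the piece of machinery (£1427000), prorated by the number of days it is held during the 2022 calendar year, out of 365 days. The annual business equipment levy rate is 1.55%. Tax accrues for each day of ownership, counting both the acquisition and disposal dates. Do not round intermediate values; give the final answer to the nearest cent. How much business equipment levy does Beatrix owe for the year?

£10301.77

Days held (2022-07-15 to 2022-12-31): 170 out of 365
Tax = £1427000 × 1.55% × 170/365 = £10301.7671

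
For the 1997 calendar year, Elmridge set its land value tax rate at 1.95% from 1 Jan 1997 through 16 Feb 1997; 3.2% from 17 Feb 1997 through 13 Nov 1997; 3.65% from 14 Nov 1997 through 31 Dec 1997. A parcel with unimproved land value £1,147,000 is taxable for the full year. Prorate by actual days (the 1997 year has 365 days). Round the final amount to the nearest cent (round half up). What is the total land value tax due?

1 Jan – 16 Feb 1997: 47 days at 1.95% → £1,147,000 × 1.95% × 47/365 = £2,880.0699
17 Feb – 13 Nov 1997: 270 days at 3.2% → £1,147,000 × 3.2% × 270/365 = £27,150.9041
14 Nov – 31 Dec 1997: 48 days at 3.65% → £1,147,000 × 3.65% × 48/365 = £5,505.6000
Total = £35,536.5740

£35,536.57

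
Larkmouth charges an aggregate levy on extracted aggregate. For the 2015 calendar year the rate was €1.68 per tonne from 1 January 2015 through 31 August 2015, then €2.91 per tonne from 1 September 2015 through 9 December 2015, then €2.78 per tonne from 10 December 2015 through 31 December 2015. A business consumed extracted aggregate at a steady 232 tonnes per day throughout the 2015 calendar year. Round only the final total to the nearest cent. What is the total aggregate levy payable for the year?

1 January – 31 August 2015: 243 days × 232 tonnes/day = 56,376 tonnes at €1.68/tonne → €94711.68
1 September – 9 December 2015: 100 days × 232 tonnes/day = 23,200 tonnes at €2.91/tonne → €67512.00
10 December – 31 December 2015: 22 days × 232 tonnes/day = 5,104 tonnes at €2.78/tonne → €14189.12

€176412.80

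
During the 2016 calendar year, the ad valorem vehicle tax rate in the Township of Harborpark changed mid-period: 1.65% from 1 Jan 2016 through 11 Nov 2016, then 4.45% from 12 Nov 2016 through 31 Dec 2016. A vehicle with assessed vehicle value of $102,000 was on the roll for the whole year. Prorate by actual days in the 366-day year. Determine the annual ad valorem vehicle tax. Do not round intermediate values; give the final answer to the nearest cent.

$2,073.16

1 Jan – 11 Nov 2016: 316 days at 1.65% → $102,000 × 1.65% × 316/366 = $1,453.0820
12 Nov – 31 Dec 2016: 50 days at 4.45% → $102,000 × 4.45% × 50/366 = $620.0820
Total = $2,073.1639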